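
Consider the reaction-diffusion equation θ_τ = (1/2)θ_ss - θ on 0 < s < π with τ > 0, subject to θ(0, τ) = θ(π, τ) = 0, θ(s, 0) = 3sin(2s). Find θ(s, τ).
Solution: Substitute θ = exp(-τ)u, i.e. u = exp(τ)θ.
By the product rule, θ_τ = exp(-τ)(u_τ - u), θ_ss = exp(-τ)u_ss.
Substituting into the PDE and dividing by exp(-τ): u_τ - u = (1/2)u_ss - u.
The lower-order terms cancel, leaving the standard heat equation u_τ = (1/2)u_ss.
Initial data for u: u(s,0) = θ(s,0) = 3sin(2s). The boundary conditions carry over: u(0,τ) = u(π,τ) = 0.
Solve for u:
  Using separation of variables u = X(s)G(τ):
  Eigenfunctions: sin(ns), n = 1, 2, 3, ...
  General solution: u(s, τ) = Σ c_n sin(ns) exp(-n² τ/2)
  Matching u(s,0) = 3sin(2s) term by term: c_2=3.
Hence u(s,τ) = 3exp(-2τ)sin(2s).
Transform back: θ(s,τ) = exp(-τ)u(s,τ).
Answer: θ(s, τ) = 3exp(-3τ)sin(2s)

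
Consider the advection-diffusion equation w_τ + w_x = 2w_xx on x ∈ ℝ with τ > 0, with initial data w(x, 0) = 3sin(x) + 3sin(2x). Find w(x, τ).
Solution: Change to a moving frame: let η = x - τ, σ = τ and write w(x,τ) = u(η,σ).
By the chain rule w_τ = u_σ - u_η, w_x = u_η, w_xx = u_ηη.
Then w_τ + w_x = u_σ: the advection term cancels and the PDE becomes the heat equation u_σ = 2u_ηη on η ∈ ℝ.
Initial data: u(η,0) = w(η,0) = 3sin(η) + 3sin(2η).
On η ∈ ℝ each mode satisfies (sin(nη))″ = -n² sin(nη), so exp(-2n²σ) sin(nη) solves the heat equation; by superposition u(η,σ) = Σ c_n exp(-2n²σ) sin(nη).
Reading off the coefficients: c_1=3, c_2=3, so u(η,σ) = 3exp(-2σ)sin(η) + 3exp(-8σ)sin(2η).
Substituting back η = x - τ, σ = τ: w(x,τ) = u(x - τ, τ).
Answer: w(x, τ) = 3exp(-2τ)sin(x - τ) + 3exp(-8τ)sin(2x - 2τ)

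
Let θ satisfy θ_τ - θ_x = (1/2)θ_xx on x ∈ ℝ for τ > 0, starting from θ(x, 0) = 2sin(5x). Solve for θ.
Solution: Change to a moving frame: let η = x + τ, σ = τ and write θ(x,τ) = u(η,σ).
By the chain rule θ_τ = u_σ + u_η, θ_x = u_η, θ_xx = u_ηη.
Then θ_τ - θ_x = u_σ: the advection term cancels and the PDE becomes the heat equation u_σ = (1/2)u_ηη on η ∈ ℝ.
Initial data: u(η,0) = θ(η,0) = 2sin(5η).
On η ∈ ℝ each mode satisfies (sin(nη))″ = -n² sin(nη), so exp(-n²σ/2) sin(nη) solves the heat equation; by superposition u(η,σ) = Σ c_n exp(-n²σ/2) sin(nη).
Reading off the coefficients: c_5=2, so u(η,σ) = 2exp(-25σ/2)sin(5η).
Substituting back η = x + τ, σ = τ: θ(x,τ) = u(x + τ, τ).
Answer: θ(x, τ) = 2exp(-25τ/2)sin(5x + 5τ)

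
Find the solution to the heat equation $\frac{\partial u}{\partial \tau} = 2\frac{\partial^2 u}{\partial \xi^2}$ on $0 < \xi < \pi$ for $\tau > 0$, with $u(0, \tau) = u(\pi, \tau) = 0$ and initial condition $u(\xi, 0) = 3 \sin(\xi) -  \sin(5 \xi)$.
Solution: Using separation of variables $u = X(\xi)T(\tau)$:
Eigenfunctions: $\sin(n\xi)$, $n = 1, 2, 3, \ldots$
General solution: $u(\xi, \tau) = \sum c_n \sin(n\xi) e^{-2n^2 \tau}$
Matching $u(\xi,0) = 3 \sin(\xi) - \sin(5 \xi)$ term by term: $c_1=3, c_5=-1$.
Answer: $u(\xi, \tau) = 3 e^{-2 \tau} \sin(\xi) -  e^{-50 \tau} \sin(5 \xi)$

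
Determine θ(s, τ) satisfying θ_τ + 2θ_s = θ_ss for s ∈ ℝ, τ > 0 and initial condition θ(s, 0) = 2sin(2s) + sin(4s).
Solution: Change to a moving frame: let η = s - 2τ, σ = τ and write θ(s,τ) = u(η,σ).
By the chain rule θ_τ = u_σ - 2u_η, θ_s = u_η, θ_ss = u_ηη.
Then θ_τ + 2θ_s = u_σ: the advection term cancels and the PDE becomes the heat equation u_σ = u_ηη on η ∈ ℝ.
Initial data: u(η,0) = θ(η,0) = 2sin(2η) + sin(4η).
On η ∈ ℝ each mode satisfies (sin(nη))″ = -n² sin(nη), so exp(-n²σ) sin(nη) solves the heat equation; by superposition u(η,σ) = Σ c_n exp(-n²σ) sin(nη).
Reading off the coefficients: c_2=2, c_4=1, so u(η,σ) = 2exp(-4σ)sin(2η) + exp(-16σ)sin(4η).
Substituting back η = s - 2τ, σ = τ: θ(s,τ) = u(s - 2τ, τ).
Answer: θ(s, τ) = 2exp(-4τ)sin(2s - 4τ) + exp(-16τ)sin(4s - 8τ)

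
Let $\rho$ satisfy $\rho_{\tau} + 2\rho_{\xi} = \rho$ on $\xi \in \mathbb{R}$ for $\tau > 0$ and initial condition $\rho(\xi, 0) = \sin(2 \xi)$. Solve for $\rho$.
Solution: Substitute $\rho = e^{\tau}u$.
Then $\rho_{\tau} = e^{\tau}(u_{\tau} + u)$, $\rho_{\xi} = e^{\tau}u_{\xi}$; substituting and dividing by $e^{\tau}$, the lower-order terms cancel: $u_{\tau} + 2u_{\xi} = 0$ (standard advection equation).
Data for $u$: $u(\xi,0) = \rho(\xi,0) = \sin(2 \xi)$.
By characteristics ($d\xi/d\tau = 2$), $u(\xi,\tau) = f(\xi - 2\tau)$ with $f = u( \cdot , 0)$.
So $u(\xi,\tau) = \sin(2 \xi - 4 \tau)$, and $\rho(\xi,\tau) = e^{\tau}u(\xi,\tau)$.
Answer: $\rho(\xi, \tau) = - e^{\tau} \sin(4 \tau - 2 \xi)$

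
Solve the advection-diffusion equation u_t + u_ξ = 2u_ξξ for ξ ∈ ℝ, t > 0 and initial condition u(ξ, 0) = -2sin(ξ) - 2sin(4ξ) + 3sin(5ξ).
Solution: Change to a moving frame: let η = ξ - t, σ = t and write u(ξ,t) = w(η,σ).
By the chain rule u_t = w_σ - w_η, u_ξ = w_η, u_ξξ = w_ηη.
Then u_t + u_ξ = w_σ: the advection term cancels and the PDE becomes the heat equation w_σ = 2w_ηη on η ∈ ℝ.
Initial data: w(η,0) = u(η,0) = -2sin(η) - 2sin(4η) + 3sin(5η).
On η ∈ ℝ each mode satisfies (sin(nη))″ = -n² sin(nη), so exp(-2n²σ) sin(nη) solves the heat equation; by superposition w(η,σ) = Σ c_n exp(-2n²σ) sin(nη).
Reading off the coefficients: c_1=-2, c_4=-2, c_5=3, so w(η,σ) = -2exp(-2σ)sin(η) - 2exp(-32σ)sin(4η) + 3exp(-50σ)sin(5η).
Substituting back η = ξ - t, σ = t: u(ξ,t) = w(ξ - t, t).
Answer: u(ξ, t) = 2exp(-2t)sin(t - ξ) + 2exp(-32t)sin(4t - 4ξ) - 3exp(-50t)sin(5t - 5ξ)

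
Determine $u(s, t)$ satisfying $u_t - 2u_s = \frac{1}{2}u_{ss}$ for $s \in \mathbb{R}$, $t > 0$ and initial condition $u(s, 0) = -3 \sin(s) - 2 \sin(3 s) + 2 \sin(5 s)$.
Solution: Moving frame: $\eta = s + 2t$, $\sigma = t$, $u = w(\eta,\sigma)$, so $u_t = w_{\sigma} + 2w_{\eta}$ and $u_{ss} = w_{\eta\eta}$.
Hence $u_t - 2u_s = w_{\sigma}$ and the PDE becomes the heat equation $w_{\sigma} = \frac{1}{2}w_{\eta\eta}$ on $\eta \in \mathbb{R}$.
Initial data: $w(\eta,0) = u(\eta,0) = -3 \sin(\eta) - 2 \sin(3 \eta) + 2 \sin(5 \eta)$. Each mode $\sin(n\eta)$ decays as $e^{-n^2\sigma/2}$ on $\mathbb{R}$, so $w(\eta,\sigma) = \sum c_n e^{-n^2\sigma/2} \sin(n\eta)$ with $c_1=-3, c_3=-2, c_5=2$: $w(\eta,\sigma) = -3 e^{-\sigma/2} \sin(\eta) - 2 e^{-9 \sigma/2} \sin(3 \eta) + 2 e^{-25 \sigma/2} \sin(5 \eta)$.
Substituting back: $u(s,t) = w(s + 2t, t)$.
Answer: $u(s, t) = -3 e^{-t/2} \sin(s + 2 t) - 2 e^{-9 t/2} \sin(3 s + 6 t) + 2 e^{-25 t/2} \sin(5 s + 10 t)$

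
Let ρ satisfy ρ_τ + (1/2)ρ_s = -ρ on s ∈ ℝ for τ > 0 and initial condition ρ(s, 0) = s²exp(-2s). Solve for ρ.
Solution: Substitute ρ = exp(-2s)u.
Then ρ_s = exp(-2s)(u_s - 2u), ρ_τ = exp(-2s)u_τ; substituting and dividing by exp(-2s), the lower-order terms cancel: u_τ + (1/2)u_s = 0 (standard advection equation).
Data for u: u(s,0) = exp(2s)ρ(s,0) = s².
By characteristics (ds/dτ = 1/2), u(s,τ) = f(s - (1/2)τ) with f = u(·, 0).
So u(s,τ) = s² - sτ + (1/4)τ², and ρ(s,τ) = exp(-2s)u(s,τ).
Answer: ρ(s, τ) = s²exp(-2s) - sτexp(-2s) + (1/4)τ²exp(-2s)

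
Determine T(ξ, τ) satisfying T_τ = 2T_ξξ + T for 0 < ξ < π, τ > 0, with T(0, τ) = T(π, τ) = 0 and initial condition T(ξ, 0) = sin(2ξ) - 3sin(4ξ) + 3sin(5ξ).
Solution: Substitute T = exp(τ)u, i.e. u = exp(-τ)T.
By the product rule, T_τ = exp(τ)(u_τ + u), T_ξξ = exp(τ)u_ξξ.
Substituting into the PDE and dividing by exp(τ): u_τ + u = 2u_ξξ + u.
The lower-order terms cancel, leaving the standard heat equation u_τ = 2u_ξξ.
Initial data for u: u(ξ,0) = T(ξ,0) = sin(2ξ) - 3sin(4ξ) + 3sin(5ξ). The boundary conditions carry over: u(0,τ) = u(π,τ) = 0.
Solve for u:
  Using separation of variables u = X(ξ)G(τ):
  Eigenfunctions: sin(nξ), n = 1, 2, 3, ...
  General solution: u(ξ, τ) = Σ c_n sin(nξ) exp(-2n² τ)
  Matching u(ξ,0) = sin(2ξ) - 3sin(4ξ) + 3sin(5ξ) term by term: c_2=1, c_4=-3, c_5=3.
Hence u(ξ,τ) = exp(-8τ)sin(2ξ) - 3exp(-32τ)sin(4ξ) + 3exp(-50τ)sin(5ξ).
Transform back: T(ξ,τ) = exp(τ)u(ξ,τ).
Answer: T(ξ, τ) = exp(-7τ)sin(2ξ) - 3exp(-31τ)sin(4ξ) + 3exp(-49τ)sin(5ξ)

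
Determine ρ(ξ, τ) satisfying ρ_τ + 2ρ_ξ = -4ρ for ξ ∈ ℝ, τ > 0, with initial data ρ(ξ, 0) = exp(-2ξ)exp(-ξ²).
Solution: Substitute ρ = exp(-2ξ)u.
Then ρ_ξ = exp(-2ξ)(u_ξ - 2u), ρ_τ = exp(-2ξ)u_τ; substituting and dividing by exp(-2ξ), the lower-order terms cancel: u_τ + 2u_ξ = 0 (standard advection equation).
Data for u: u(ξ,0) = exp(2ξ)ρ(ξ,0) = exp(-ξ²).
By characteristics (dξ/dτ = 2), u(ξ,τ) = f(ξ - 2τ) with f = u(·, 0).
So u(ξ,τ) = exp(-(ξ - 2τ)²), and ρ(ξ,τ) = exp(-2ξ)u(ξ,τ).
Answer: ρ(ξ, τ) = exp(-2ξ)exp(-(ξ - 2τ)²)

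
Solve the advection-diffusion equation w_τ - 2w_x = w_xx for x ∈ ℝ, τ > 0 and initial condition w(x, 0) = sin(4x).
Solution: Moving frame: η = x + 2τ, σ = τ, w = u(η,σ), so w_τ = u_σ + 2u_η and w_xx = u_ηη.
Hence w_τ - 2w_x = u_σ and the PDE becomes the heat equation u_σ = u_ηη on η ∈ ℝ.
Initial data: u(η,0) = w(η,0) = sin(4η). Each mode sin(nη) decays as exp(-n²σ) on ℝ, so u(η,σ) = Σ c_n exp(-n²σ) sin(nη) with c_4=1: u(η,σ) = exp(-16σ)sin(4η).
Substituting back: w(x,τ) = u(x + 2τ, τ).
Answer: w(x, τ) = exp(-16τ)sin(4x + 8τ)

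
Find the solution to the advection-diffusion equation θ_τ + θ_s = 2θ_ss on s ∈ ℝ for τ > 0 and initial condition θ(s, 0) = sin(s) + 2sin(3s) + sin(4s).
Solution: Change to a moving frame: let η = s - τ, σ = τ and write θ(s,τ) = u(η,σ).
By the chain rule θ_τ = u_σ - u_η, θ_s = u_η, θ_ss = u_ηη.
Then θ_τ + θ_s = u_σ: the advection term cancels and the PDE becomes the heat equation u_σ = 2u_ηη on η ∈ ℝ.
Initial data: u(η,0) = θ(η,0) = sin(η) + 2sin(3η) + sin(4η).
On η ∈ ℝ each mode satisfies (sin(nη))″ = -n² sin(nη), so exp(-2n²σ) sin(nη) solves the heat equation; by superposition u(η,σ) = Σ c_n exp(-2n²σ) sin(nη).
Reading off the coefficients: c_1=1, c_3=2, c_4=1, so u(η,σ) = exp(-2σ)sin(η) + 2exp(-18σ)sin(3η) + exp(-32σ)sin(4η).
Substituting back η = s - τ, σ = τ: θ(s,τ) = u(s - τ, τ).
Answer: θ(s, τ) = exp(-2τ)sin(s - τ) + 2exp(-18τ)sin(3s - 3τ) + exp(-32τ)sin(4s - 4τ)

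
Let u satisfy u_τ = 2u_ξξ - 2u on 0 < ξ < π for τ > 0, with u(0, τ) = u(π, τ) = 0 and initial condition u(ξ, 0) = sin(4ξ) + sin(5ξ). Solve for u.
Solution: Substitute u = exp(-2τ)w.
Then u_τ = exp(-2τ)(w_τ - 2w), u_ξξ = exp(-2τ)w_ξξ; substituting and dividing by exp(-2τ), the lower-order terms cancel: w_τ = 2w_ξξ (standard heat equation).
Data for w: w(ξ,0) = u(ξ,0) = sin(4ξ) + sin(5ξ). The boundary conditions carry over: w(0,τ) = w(π,τ) = 0.
Separating variables: w = Σ c_n exp(-2n²τ) sin(nξ). From w(ξ,0) = sin(4ξ) + sin(5ξ): c_4=1, c_5=1.
So w(ξ,τ) = exp(-32τ)sin(4ξ) + exp(-50τ)sin(5ξ), and u(ξ,τ) = exp(-2τ)w(ξ,τ).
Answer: u(ξ, τ) = exp(-34τ)sin(4ξ) + exp(-52τ)sin(5ξ)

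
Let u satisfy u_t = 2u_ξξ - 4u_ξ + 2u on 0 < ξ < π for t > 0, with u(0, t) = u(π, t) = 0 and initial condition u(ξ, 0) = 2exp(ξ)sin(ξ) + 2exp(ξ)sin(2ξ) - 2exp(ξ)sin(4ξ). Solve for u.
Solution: Substitute u = exp(ξ)w, i.e. w = exp(-ξ)u.
By the product rule, u_ξ = exp(ξ)(w_ξ + w), u_ξξ = exp(ξ)(w_ξξ + 2w_ξ + w), u_t = exp(ξ)w_t.
Substituting into the PDE and dividing by exp(ξ): w_t = 2(w_ξξ + 2w_ξ + w) - 4(w_ξ + w) + 2w.
The lower-order terms cancel, leaving the standard heat equation w_t = 2w_ξξ.
Initial data for w: w(ξ,0) = exp(-ξ)u(ξ,0) = 2sin(ξ) + 2sin(2ξ) - 2sin(4ξ). The boundary conditions carry over: w(0,t) = w(π,t) = 0.
Solve for w:
  Using separation of variables w = X(ξ)T(t):
  Eigenfunctions: sin(nξ), n = 1, 2, 3, ...
  General solution: w(ξ, t) = Σ c_n sin(nξ) exp(-2n² t)
  Matching w(ξ,0) = 2sin(ξ) + 2sin(2ξ) - 2sin(4ξ) term by term: c_1=2, c_2=2, c_4=-2.
Hence w(ξ,t) = 2exp(-2t)sin(ξ) + 2exp(-8t)sin(2ξ) - 2exp(-32t)sin(4ξ).
Transform back: u(ξ,t) = exp(ξ)w(ξ,t).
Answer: u(ξ, t) = 2exp(-2t)exp(ξ)sin(ξ) + 2exp(-8t)exp(ξ)sin(2ξ) - 2exp(-32t)exp(ξ)sin(4ξ)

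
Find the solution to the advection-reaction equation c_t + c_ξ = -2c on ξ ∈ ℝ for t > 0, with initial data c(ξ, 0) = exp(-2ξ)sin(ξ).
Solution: Substitute c = exp(-2ξ)u.
Then c_ξ = exp(-2ξ)(u_ξ - 2u), c_t = exp(-2ξ)u_t; substituting and dividing by exp(-2ξ), the lower-order terms cancel: u_t + u_ξ = 0 (standard advection equation).
Data for u: u(ξ,0) = exp(2ξ)c(ξ,0) = sin(ξ).
By characteristics (dξ/dt = 1), u(ξ,t) = f(ξ - t) with f = u(·, 0).
So u(ξ,t) = -sin(t - ξ), and c(ξ,t) = exp(-2ξ)u(ξ,t).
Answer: c(ξ, t) = -exp(-2ξ)sin(t - ξ)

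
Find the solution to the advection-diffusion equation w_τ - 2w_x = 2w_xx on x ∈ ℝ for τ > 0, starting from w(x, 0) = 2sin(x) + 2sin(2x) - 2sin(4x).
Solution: Moving frame: η = x + 2τ, σ = τ, w = u(η,σ), so w_τ = u_σ + 2u_η and w_xx = u_ηη.
Hence w_τ - 2w_x = u_σ and the PDE becomes the heat equation u_σ = 2u_ηη on η ∈ ℝ.
Initial data: u(η,0) = w(η,0) = 2sin(η) + 2sin(2η) - 2sin(4η). Each mode sin(nη) decays as exp(-2n²σ) on ℝ, so u(η,σ) = Σ c_n exp(-2n²σ) sin(nη) with c_1=2, c_2=2, c_4=-2: u(η,σ) = 2exp(-2σ)sin(η) + 2exp(-8σ)sin(2η) - 2exp(-32σ)sin(4η).
Substituting back: w(x,τ) = u(x + 2τ, τ).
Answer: w(x, τ) = 2exp(-2τ)sin(x + 2τ) + 2exp(-8τ)sin(2x + 4τ) - 2exp(-32τ)sin(4x + 8τ)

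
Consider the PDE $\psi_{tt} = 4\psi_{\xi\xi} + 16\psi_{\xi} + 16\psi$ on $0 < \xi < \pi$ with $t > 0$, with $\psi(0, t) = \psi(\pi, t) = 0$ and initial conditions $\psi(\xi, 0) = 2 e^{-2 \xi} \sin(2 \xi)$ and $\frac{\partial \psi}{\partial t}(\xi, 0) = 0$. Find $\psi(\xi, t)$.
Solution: Substitute $\psi = e^{-2\xi}u$.
Then $\psi_{\xi} = e^{-2\xi}(u_{\xi} - 2u)$, $\psi_{\xi\xi} = e^{-2\xi}(u_{\xi\xi} - 4u_{\xi} + 4u)$, $\psi_{tt} = e^{-2\xi}u_{tt}$; substituting and dividing by $e^{-2\xi}$, the lower-order terms cancel: $u_{tt} = 4u_{\xi\xi}$ (standard wave equation).
Data for $u$: $u(\xi,0) = e^{2\xi}\psi(\xi,0) = 2 \sin(2 \xi)$; $u_t(\xi,0) = e^{2\xi}\psi_t(\xi,0) = 0$. The boundary conditions carry over: $u(0,t) = u(\pi,t) = 0$.
Separating variables: $u = \sum [A_n \cos(\omega_n t) + B_n \sin(\omega_n t)] \sin(n\xi)$, $\omega_n = 2n$. From ICs: $A_2=2$.
So $u(\xi,t) = 2 \sin(2 \xi) \cos(4 t)$, and $\psi(\xi,t) = e^{-2\xi}u(\xi,t)$.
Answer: $\psi(\xi, t) = 2 e^{-2 \xi} \sin(2 \xi) \cos(4 t)$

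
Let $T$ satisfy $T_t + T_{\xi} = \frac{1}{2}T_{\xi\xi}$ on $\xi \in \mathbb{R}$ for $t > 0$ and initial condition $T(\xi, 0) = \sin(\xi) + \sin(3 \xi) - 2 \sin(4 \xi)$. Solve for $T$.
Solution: Moving frame: $\eta = \xi - t$, $\sigma = t$, $T = u(\eta,\sigma)$, so $T_t = u_{\sigma} - u_{\eta}$ and $T_{\xi\xi} = u_{\eta\eta}$.
Hence $T_t + T_{\xi} = u_{\sigma}$ and the PDE becomes the heat equation $u_{\sigma} = \frac{1}{2}u_{\eta\eta}$ on $\eta \in \mathbb{R}$.
Initial data: $u(\eta,0) = T(\eta,0) = \sin(\eta) + \sin(3 \eta) - 2 \sin(4 \eta)$. Each mode $\sin(n\eta)$ decays as $e^{-n^2\sigma/2}$ on $\mathbb{R}$, so $u(\eta,\sigma) = \sum c_n e^{-n^2\sigma/2} \sin(n\eta)$ with $c_1=1, c_3=1, c_4=-2$: $u(\eta,\sigma) = -2 e^{-8 \sigma} \sin(4 \eta) + e^{-\sigma/2} \sin(\eta) + e^{-9 \sigma/2} \sin(3 \eta)$.
Substituting back: $T(\xi,t) = u(\xi - t, t)$.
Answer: $T(\xi, t) = -2 e^{-8 t} \sin(4 \xi - 4 t) + e^{-t/2} \sin(\xi - t) + e^{-9 t/2} \sin(3 \xi - 3 t)$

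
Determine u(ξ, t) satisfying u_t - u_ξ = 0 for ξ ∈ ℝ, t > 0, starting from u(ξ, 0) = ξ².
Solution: By method of characteristics (waves move left with speed 1):
Along characteristics ξ + t = const, u is constant, so u(ξ,t) = f(ξ + t) with f = u(·, 0).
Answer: u(ξ, t) = t² + 2tξ + ξ²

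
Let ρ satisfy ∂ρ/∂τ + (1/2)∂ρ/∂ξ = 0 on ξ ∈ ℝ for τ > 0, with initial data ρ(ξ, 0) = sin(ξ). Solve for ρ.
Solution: By method of characteristics (waves move right with speed 1/2):
Along characteristics ξ - (1/2)τ = const, ρ is constant, so ρ(ξ,τ) = f(ξ - (1/2)τ) with f = ρ(·, 0).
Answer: ρ(ξ, τ) = sin(ξ - τ/2)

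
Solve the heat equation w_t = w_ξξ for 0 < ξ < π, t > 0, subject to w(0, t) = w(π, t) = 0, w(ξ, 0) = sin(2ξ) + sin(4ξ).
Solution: Using separation of variables w = X(ξ)T(t):
Eigenfunctions: sin(nξ), n = 1, 2, 3, ...
General solution: w(ξ, t) = Σ c_n sin(nξ) exp(-n² t)
Matching w(ξ,0) = sin(2ξ) + sin(4ξ) term by term: c_2=1, c_4=1.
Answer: w(ξ, t) = exp(-4t)sin(2ξ) + exp(-16t)sin(4ξ)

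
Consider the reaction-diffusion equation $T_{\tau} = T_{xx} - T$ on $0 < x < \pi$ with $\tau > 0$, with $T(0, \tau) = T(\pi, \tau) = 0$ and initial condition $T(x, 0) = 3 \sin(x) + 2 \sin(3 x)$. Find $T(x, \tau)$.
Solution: Substitute $T = e^{-\tau}u$, i.e. $u = e^{\tau}T$.
By the product rule, $T_{\tau} = e^{-\tau}(u_{\tau} - u)$, $T_{xx} = e^{-\tau}u_{xx}$.
Substituting into the PDE and dividing by $e^{-\tau}$: $u_{\tau} - u = u_{xx} - u$.
The lower-order terms cancel, leaving the standard heat equation $u_{\tau} = u_{xx}$.
Initial data for $u$: $u(x,0) = T(x,0) = 3 \sin(x) + 2 \sin(3 x)$. The boundary conditions carry over: $u(0,\tau) = u(\pi,\tau) = 0$.
Solve for $u$:
  Using separation of variables $u = X(x)G(\tau)$:
  Eigenfunctions: $\sin(nx)$, $n = 1, 2, 3, \ldots$
  General solution: $u(x, \tau) = \sum c_n \sin(nx) e^{-n^2 \tau}$
  Matching $u(x,0) = 3 \sin(x) + 2 \sin(3 x)$ term by term: $c_1=3, c_3=2$.
Hence $u(x,\tau) = 3 e^{-\tau} \sin(x) + 2 e^{-9 \tau} \sin(3 x)$.
Transform back: $T(x,\tau) = e^{-\tau}u(x,\tau)$.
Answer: $T(x, \tau) = 3 e^{-2 \tau} \sin(x) + 2 e^{-10 \tau} \sin(3 x)$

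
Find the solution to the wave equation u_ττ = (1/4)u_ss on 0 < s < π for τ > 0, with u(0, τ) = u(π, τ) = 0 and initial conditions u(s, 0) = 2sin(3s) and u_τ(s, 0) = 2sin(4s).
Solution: Using separation of variables u = X(s)T(τ):
Eigenfunctions: sin(ns), n = 1, 2, 3, ...
General solution: u(s, τ) = Σ [A_n cos(n τ/2) + B_n sin(n τ/2)] sin(ns)
From u(s,0) = 2sin(3s): A_3=2. From u_τ(s,0) = 2sin(4s), using u_τ(s,0) = Σ ω_n B_n sin(ns) with ω_n = n/2: B_4 = 2/2 = 1.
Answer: u(s, τ) = 2sin(3s)cos(3τ/2) + sin(4s)sin(2τ)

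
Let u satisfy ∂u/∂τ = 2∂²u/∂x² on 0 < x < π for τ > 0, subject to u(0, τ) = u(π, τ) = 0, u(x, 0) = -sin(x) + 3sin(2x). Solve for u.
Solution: Separating variables: u = Σ c_n exp(-2n²τ) sin(nx). From u(x,0) = -sin(x) + 3sin(2x): c_1=-1, c_2=3.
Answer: u(x, τ) = -exp(-2τ)sin(x) + 3exp(-8τ)sin(2x)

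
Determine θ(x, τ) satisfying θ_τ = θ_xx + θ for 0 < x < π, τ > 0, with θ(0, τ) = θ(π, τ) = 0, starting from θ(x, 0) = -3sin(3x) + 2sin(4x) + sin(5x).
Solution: Substitute θ = exp(τ)u, i.e. u = exp(-τ)θ.
By the product rule, θ_τ = exp(τ)(u_τ + u), θ_xx = exp(τ)u_xx.
Substituting into the PDE and dividing by exp(τ): u_τ + u = u_xx + u.
The lower-order terms cancel, leaving the standard heat equation u_τ = u_xx.
Initial data for u: u(x,0) = θ(x,0) = -3sin(3x) + 2sin(4x) + sin(5x). The boundary conditions carry over: u(0,τ) = u(π,τ) = 0.
Solve for u:
  Using separation of variables u = X(x)G(τ):
  Eigenfunctions: sin(nx), n = 1, 2, 3, ...
  General solution: u(x, τ) = Σ c_n sin(nx) exp(-n² τ)
  Matching u(x,0) = -3sin(3x) + 2sin(4x) + sin(5x) term by term: c_3=-3, c_4=2, c_5=1.
Hence u(x,τ) = -3exp(-9τ)sin(3x) + 2exp(-16τ)sin(4x) + exp(-25τ)sin(5x).
Transform back: θ(x,τ) = exp(τ)u(x,τ).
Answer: θ(x, τ) = -3exp(-8τ)sin(3x) + 2exp(-15τ)sin(4x) + exp(-24τ)sin(5x)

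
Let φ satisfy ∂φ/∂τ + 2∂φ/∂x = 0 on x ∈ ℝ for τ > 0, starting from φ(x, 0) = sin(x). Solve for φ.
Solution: By characteristics (dx/dτ = 2), φ(x,τ) = f(x - 2τ) with f = φ(·, 0).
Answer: φ(x, τ) = sin(x - 2τ)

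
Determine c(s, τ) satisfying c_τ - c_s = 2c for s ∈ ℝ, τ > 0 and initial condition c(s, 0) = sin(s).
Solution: Substitute c = exp(2τ)u, i.e. u = exp(-2τ)c.
By the product rule, c_τ = exp(2τ)(u_τ + 2u), c_s = exp(2τ)u_s.
Substituting into the PDE and dividing by exp(2τ): u_τ + 2u - u_s = 2u.
The lower-order terms cancel, leaving the standard advection equation u_τ - u_s = 0.
Initial data for u: u(s,0) = c(s,0) = sin(s).
Solve for u:
  By method of characteristics (waves move left with speed 1):
  Along characteristics s + τ = const, u is constant, so u(s,τ) = f(s + τ) with f = u(·, 0).
Hence u(s,τ) = sin(s + τ).
Transform back: c(s,τ) = exp(2τ)u(s,τ).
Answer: c(s, τ) = exp(2τ)sin(s + τ)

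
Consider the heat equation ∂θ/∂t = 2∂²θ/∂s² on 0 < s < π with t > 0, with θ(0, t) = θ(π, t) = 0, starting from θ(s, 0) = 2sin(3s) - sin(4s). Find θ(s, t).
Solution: Using separation of variables θ = X(s)G(t):
Eigenfunctions: sin(ns), n = 1, 2, 3, ...
General solution: θ(s, t) = Σ c_n sin(ns) exp(-2n² t)
Matching θ(s,0) = 2sin(3s) - sin(4s) term by term: c_3=2, c_4=-1.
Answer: θ(s, t) = 2exp(-18t)sin(3s) - exp(-32t)sin(4s)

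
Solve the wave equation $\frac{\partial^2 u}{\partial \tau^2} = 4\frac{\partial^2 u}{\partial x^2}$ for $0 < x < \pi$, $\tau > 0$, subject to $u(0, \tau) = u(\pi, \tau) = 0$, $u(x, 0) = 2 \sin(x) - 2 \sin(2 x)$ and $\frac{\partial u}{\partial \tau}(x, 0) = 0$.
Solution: Separating variables: $u = \sum [A_n \cos(\omega_n \tau) + B_n \sin(\omega_n \tau)] \sin(nx)$, $\omega_n = 2n$. From ICs: $A_1=2, A_2=-2$.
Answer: $u(x, \tau) = 2 \sin(x) \cos(2 \tau) - 2 \sin(2 x) \cos(4 \tau)$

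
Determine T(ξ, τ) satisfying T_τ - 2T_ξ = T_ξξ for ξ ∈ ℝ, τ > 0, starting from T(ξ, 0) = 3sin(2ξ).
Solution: Moving frame: η = ξ + 2τ, σ = τ, T = u(η,σ), so T_τ = u_σ + 2u_η and T_ξξ = u_ηη.
Hence T_τ - 2T_ξ = u_σ and the PDE becomes the heat equation u_σ = u_ηη on η ∈ ℝ.
Initial data: u(η,0) = T(η,0) = 3sin(2η). Each mode sin(nη) decays as exp(-n²σ) on ℝ, so u(η,σ) = Σ c_n exp(-n²σ) sin(nη) with c_2=3: u(η,σ) = 3exp(-4σ)sin(2η).
Substituting back: T(ξ,τ) = u(ξ + 2τ, τ).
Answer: T(ξ, τ) = 3exp(-4τ)sin(2ξ + 4τ)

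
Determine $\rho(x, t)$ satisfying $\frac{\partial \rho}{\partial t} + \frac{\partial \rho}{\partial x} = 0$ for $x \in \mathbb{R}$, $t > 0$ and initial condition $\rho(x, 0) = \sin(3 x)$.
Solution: By method of characteristics (waves move right with speed 1):
Along characteristics $x - t =$ const, $\rho$ is constant, so $\rho(x,t) = f(x - t)$ with $f = \rho( \cdot , 0)$.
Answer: $\rho(x, t) = - \sin(3 t - 3 x)$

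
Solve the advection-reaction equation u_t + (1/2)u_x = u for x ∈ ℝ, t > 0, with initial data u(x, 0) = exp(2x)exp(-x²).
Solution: Substitute u = exp(2x)w, i.e. w = exp(-2x)u.
By the product rule, u_x = exp(2x)(w_x + 2w), u_t = exp(2x)w_t.
Substituting into the PDE and dividing by exp(2x): w_t + (1/2)(w_x + 2w) = w.
The lower-order terms cancel, leaving the standard advection equation w_t + (1/2)w_x = 0.
Initial data for w: w(x,0) = exp(-2x)u(x,0) = exp(-x²).
Solve for w:
  By method of characteristics (waves move right with speed 1/2):
  Along characteristics x - (1/2)t = const, w is constant, so w(x,t) = f(x - (1/2)t) with f = w(·, 0).
Hence w(x,t) = exp(-(-t/2 + x)²).
Transform back: u(x,t) = exp(2x)w(x,t).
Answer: u(x, t) = exp(2x)exp(-(-t/2 + x)²)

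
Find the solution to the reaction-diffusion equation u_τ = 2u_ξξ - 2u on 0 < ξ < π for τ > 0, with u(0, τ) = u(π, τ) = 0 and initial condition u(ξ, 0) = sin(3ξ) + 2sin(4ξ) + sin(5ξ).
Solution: Substitute u = exp(-2τ)w, i.e. w = exp(2τ)u.
By the product rule, u_τ = exp(-2τ)(w_τ - 2w), u_ξξ = exp(-2τ)w_ξξ.
Substituting into the PDE and dividing by exp(-2τ): w_τ - 2w = 2w_ξξ - 2w.
The lower-order terms cancel, leaving the standard heat equation w_τ = 2w_ξξ.
Initial data for w: w(ξ,0) = u(ξ,0) = sin(3ξ) + 2sin(4ξ) + sin(5ξ). The boundary conditions carry over: w(0,τ) = w(π,τ) = 0.
Solve for w:
  Using separation of variables w = X(ξ)T(τ):
  Eigenfunctions: sin(nξ), n = 1, 2, 3, ...
  General solution: w(ξ, τ) = Σ c_n sin(nξ) exp(-2n² τ)
  Matching w(ξ,0) = sin(3ξ) + 2sin(4ξ) + sin(5ξ) term by term: c_3=1, c_4=2, c_5=1.
Hence w(ξ,τ) = exp(-18τ)sin(3ξ) + 2exp(-32τ)sin(4ξ) + exp(-50τ)sin(5ξ).
Transform back: u(ξ,τ) = exp(-2τ)w(ξ,τ).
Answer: u(ξ, τ) = exp(-20τ)sin(3ξ) + 2exp(-34τ)sin(4ξ) + exp(-52τ)sin(5ξ)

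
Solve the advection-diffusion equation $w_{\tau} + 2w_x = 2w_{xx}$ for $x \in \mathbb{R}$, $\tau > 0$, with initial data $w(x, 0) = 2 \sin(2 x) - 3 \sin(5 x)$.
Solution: Change to a moving frame: let $\eta = x - 2\tau$, $\sigma = \tau$ and write $w(x,\tau) = u(\eta,\sigma)$.
By the chain rule $w_{\tau} = u_{\sigma} - 2u_{\eta}$, $w_x = u_{\eta}$, $w_{xx} = u_{\eta\eta}$.
Then $w_{\tau} + 2w_x = u_{\sigma}$: the advection term cancels and the PDE becomes the heat equation $u_{\sigma} = 2u_{\eta\eta}$ on $\eta \in \mathbb{R}$.
Initial data: $u(\eta,0) = w(\eta,0) = 2 \sin(2 \eta) - 3 \sin(5 \eta)$.
On $\eta \in \mathbb{R}$ each mode satisfies $(\sin(n\eta))'' = -n^2 \sin(n\eta)$, so $e^{-2n^2\sigma} \sin(n\eta)$ solves the heat equation; by superposition $u(\eta,\sigma) = \sum c_n e^{-2n^2\sigma} \sin(n\eta)$.
Reading off the coefficients: $c_2=2, c_5=-3$, so $u(\eta,\sigma) = 2 e^{-8 \sigma} \sin(2 \eta) - 3 e^{-50 \sigma} \sin(5 \eta)$.
Substituting back $\eta = x - 2\tau$, $\sigma = \tau$: $w(x,\tau) = u(x - 2\tau, \tau)$.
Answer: $w(x, \tau) = -2 e^{-8 \tau} \sin(4 \tau - 2 x) + 3 e^{-50 \tau} \sin(10 \tau - 5 x)$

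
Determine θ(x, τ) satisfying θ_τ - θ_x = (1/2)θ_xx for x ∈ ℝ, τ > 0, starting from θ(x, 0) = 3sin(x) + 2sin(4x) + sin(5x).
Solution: Moving frame: η = x + τ, σ = τ, θ = u(η,σ), so θ_τ = u_σ + u_η and θ_xx = u_ηη.
Hence θ_τ - θ_x = u_σ and the PDE becomes the heat equation u_σ = (1/2)u_ηη on η ∈ ℝ.
Initial data: u(η,0) = θ(η,0) = 3sin(η) + 2sin(4η) + sin(5η). Each mode sin(nη) decays as exp(-n²σ/2) on ℝ, so u(η,σ) = Σ c_n exp(-n²σ/2) sin(nη) with c_1=3, c_4=2, c_5=1: u(η,σ) = 2exp(-8σ)sin(4η) + 3exp(-σ/2)sin(η) + exp(-25σ/2)sin(5η).
Substituting back: θ(x,τ) = u(x + τ, τ).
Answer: θ(x, τ) = 2exp(-8τ)sin(4x + 4τ) + 3exp(-τ/2)sin(x + τ) + exp(-25τ/2)sin(5x + 5τ)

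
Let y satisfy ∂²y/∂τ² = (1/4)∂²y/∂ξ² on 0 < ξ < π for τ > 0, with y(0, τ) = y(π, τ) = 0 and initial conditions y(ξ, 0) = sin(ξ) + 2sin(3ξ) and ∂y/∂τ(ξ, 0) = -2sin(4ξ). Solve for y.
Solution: Using separation of variables y = X(ξ)T(τ):
Eigenfunctions: sin(nξ), n = 1, 2, 3, ...
General solution: y(ξ, τ) = Σ [A_n cos(n τ/2) + B_n sin(n τ/2)] sin(nξ)
From y(ξ,0) = sin(ξ) + 2sin(3ξ): A_1=1, A_3=2. From y_τ(ξ,0) = -2sin(4ξ), using y_τ(ξ,0) = Σ ω_n B_n sin(nξ) with ω_n = n/2: B_4 = (-2)/2 = -1.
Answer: y(ξ, τ) = sin(ξ)cos(τ/2) + 2sin(3ξ)cos(3τ/2) - sin(4ξ)sin(2τ)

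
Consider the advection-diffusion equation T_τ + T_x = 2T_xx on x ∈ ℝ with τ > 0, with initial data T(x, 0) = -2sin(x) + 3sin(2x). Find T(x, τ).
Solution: Change to a moving frame: let η = x - τ, σ = τ and write T(x,τ) = u(η,σ).
By the chain rule T_τ = u_σ - u_η, T_x = u_η, T_xx = u_ηη.
Then T_τ + T_x = u_σ: the advection term cancels and the PDE becomes the heat equation u_σ = 2u_ηη on η ∈ ℝ.
Initial data: u(η,0) = T(η,0) = -2sin(η) + 3sin(2η).
On η ∈ ℝ each mode satisfies (sin(nη))″ = -n² sin(nη), so exp(-2n²σ) sin(nη) solves the heat equation; by superposition u(η,σ) = Σ c_n exp(-2n²σ) sin(nη).
Reading off the coefficients: c_1=-2, c_2=3, so u(η,σ) = -2exp(-2σ)sin(η) + 3exp(-8σ)sin(2η).
Substituting back η = x - τ, σ = τ: T(x,τ) = u(x - τ, τ).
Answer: T(x, τ) = -2exp(-2τ)sin(x - τ) + 3exp(-8τ)sin(2x - 2τ)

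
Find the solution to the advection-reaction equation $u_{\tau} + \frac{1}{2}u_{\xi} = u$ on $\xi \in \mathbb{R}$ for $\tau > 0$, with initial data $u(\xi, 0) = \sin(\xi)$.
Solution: Substitute $u = e^{\tau}w$, i.e. $w = e^{-\tau}u$.
By the product rule, $u_{\tau} = e^{\tau}(w_{\tau} + w)$, $u_{\xi} = e^{\tau}w_{\xi}$.
Substituting into the PDE and dividing by $e^{\tau}$: $w_{\tau} + w + \frac{1}{2}w_{\xi} = w$.
The lower-order terms cancel, leaving the standard advection equation $w_{\tau} + \frac{1}{2}w_{\xi} = 0$.
Initial data for $w$: $w(\xi,0) = u(\xi,0) = \sin(\xi)$.
Solve for $w$:
  By method of characteristics (waves move right with speed 1/2):
  Along characteristics $\xi - \frac{1}{2}\tau =$ const, $w$ is constant, so $w(\xi,\tau) = f(\xi - \frac{1}{2}\tau)$ with $f = w( \cdot , 0)$.
Hence $w(\xi,\tau) = \sin(\xi - \tau/2)$.
Transform back: $u(\xi,\tau) = e^{\tau}w(\xi,\tau)$.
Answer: $u(\xi, \tau) = - e^{\tau} \sin(\tau/2 - \xi)$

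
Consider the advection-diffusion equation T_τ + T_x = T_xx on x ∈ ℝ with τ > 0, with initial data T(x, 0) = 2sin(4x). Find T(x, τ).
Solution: Moving frame: η = x - τ, σ = τ, T = u(η,σ), so T_τ = u_σ - u_η and T_xx = u_ηη.
Hence T_τ + T_x = u_σ and the PDE becomes the heat equation u_σ = u_ηη on η ∈ ℝ.
Initial data: u(η,0) = T(η,0) = 2sin(4η). Each mode sin(nη) decays as exp(-n²σ) on ℝ, so u(η,σ) = Σ c_n exp(-n²σ) sin(nη) with c_4=2: u(η,σ) = 2exp(-16σ)sin(4η).
Substituting back: T(x,τ) = u(x - τ, τ).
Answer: T(x, τ) = 2exp(-16τ)sin(4x - 4τ)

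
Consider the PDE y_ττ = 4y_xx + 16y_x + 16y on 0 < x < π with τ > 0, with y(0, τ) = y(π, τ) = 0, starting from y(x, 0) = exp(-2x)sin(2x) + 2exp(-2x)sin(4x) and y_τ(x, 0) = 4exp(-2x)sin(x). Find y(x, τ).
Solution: Substitute y = exp(-2x)u, i.e. u = exp(2x)y.
By the product rule, y_x = exp(-2x)(u_x - 2u), y_xx = exp(-2x)(u_xx - 4u_x + 4u), y_ττ = exp(-2x)u_ττ.
Substituting into the PDE and dividing by exp(-2x): u_ττ = 4(u_xx - 4u_x + 4u) + 16(u_x - 2u) + 16u.
The lower-order terms cancel, leaving the standard wave equation u_ττ = 4u_xx.
Initial data for u: u(x,0) = exp(2x)y(x,0) = sin(2x) + 2sin(4x); u_τ(x,0) = exp(2x)y_τ(x,0) = 4sin(x). The boundary conditions carry over: u(0,τ) = u(π,τ) = 0.
Solve for u:
  Using separation of variables u = X(x)T(τ):
  Eigenfunctions: sin(nx), n = 1, 2, 3, ...
  General solution: u(x, τ) = Σ [A_n cos(2n τ) + B_n sin(2n τ)] sin(nx)
  From u(x,0) = sin(2x) + 2sin(4x): A_2=1, A_4=2. From u_τ(x,0) = 4sin(x), using u_τ(x,0) = Σ ω_n B_n sin(nx) with ω_n = 2n: B_1 = 4/2 = 2.
Hence u(x,τ) = 2sin(x)sin(2τ) + sin(2x)cos(4τ) + 2sin(4x)cos(8τ).
Transform back: y(x,τ) = exp(-2x)u(x,τ).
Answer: y(x, τ) = 2exp(-2x)sin(x)sin(2τ) + exp(-2x)sin(2x)cos(4τ) + 2exp(-2x)sin(4x)cos(8τ)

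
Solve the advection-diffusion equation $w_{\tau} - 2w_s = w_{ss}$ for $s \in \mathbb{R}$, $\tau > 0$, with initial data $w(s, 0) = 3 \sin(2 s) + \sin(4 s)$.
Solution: Moving frame: $\eta = s + 2\tau$, $\sigma = \tau$, $w = u(\eta,\sigma)$, so $w_{\tau} = u_{\sigma} + 2u_{\eta}$ and $w_{ss} = u_{\eta\eta}$.
Hence $w_{\tau} - 2w_s = u_{\sigma}$ and the PDE becomes the heat equation $u_{\sigma} = u_{\eta\eta}$ on $\eta \in \mathbb{R}$.
Initial data: $u(\eta,0) = w(\eta,0) = 3 \sin(2 \eta) + \sin(4 \eta)$. Each mode $\sin(n\eta)$ decays as $e^{-n^2\sigma}$ on $\mathbb{R}$, so $u(\eta,\sigma) = \sum c_n e^{-n^2\sigma} \sin(n\eta)$ with $c_2=3, c_4=1$: $u(\eta,\sigma) = 3 e^{-4 \sigma} \sin(2 \eta) + e^{-16 \sigma} \sin(4 \eta)$.
Substituting back: $w(s,\tau) = u(s + 2\tau, \tau)$.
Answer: $w(s, \tau) = 3 e^{-4 \tau} \sin(4 \tau + 2 s) + e^{-16 \tau} \sin(8 \tau + 4 s)$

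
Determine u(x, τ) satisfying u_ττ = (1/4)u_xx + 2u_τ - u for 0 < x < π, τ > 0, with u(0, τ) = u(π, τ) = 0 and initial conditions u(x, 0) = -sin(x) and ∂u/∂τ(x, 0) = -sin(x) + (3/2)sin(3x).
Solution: Substitute u = exp(τ)w, i.e. w = exp(-τ)u.
By the product rule, u_τ = exp(τ)(w_τ + w), u_ττ = exp(τ)(w_ττ + 2w_τ + w), u_xx = exp(τ)w_xx.
Substituting into the PDE and dividing by exp(τ): w_ττ + 2w_τ + w = (1/4)w_xx + 2(w_τ + w) - w.
The lower-order terms cancel, leaving the standard wave equation w_ττ = (1/4)w_xx.
Initial data for w: w(x,0) = u(x,0) = -sin(x); w_τ(x,0) = u_τ(x,0) - u(x,0) = (3/2)sin(3x). The boundary conditions carry over: w(0,τ) = w(π,τ) = 0.
Solve for w:
  Using separation of variables w = X(x)T(τ):
  Eigenfunctions: sin(nx), n = 1, 2, 3, ...
  General solution: w(x, τ) = Σ [A_n cos(n τ/2) + B_n sin(n τ/2)] sin(nx)
  From w(x,0) = -sin(x): A_1=-1. From w_τ(x,0) = (3/2)sin(3x), using w_τ(x,0) = Σ ω_n B_n sin(nx) with ω_n = n/2: B_3 = (3/2)/(3/2) = 1.
Hence w(x,τ) = -sin(x)cos(τ/2) + sin(3x)sin(3τ/2).
Transform back: u(x,τ) = exp(τ)w(x,τ).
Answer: u(x, τ) = -exp(τ)sin(x)cos(τ/2) + exp(τ)sin(3x)sin(3τ/2)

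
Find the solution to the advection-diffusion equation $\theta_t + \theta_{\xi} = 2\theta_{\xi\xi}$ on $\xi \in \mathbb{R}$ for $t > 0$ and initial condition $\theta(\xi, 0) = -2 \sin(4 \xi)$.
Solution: Moving frame: $\eta = \xi - t$, $\sigma = t$, $\theta = u(\eta,\sigma)$, so $\theta_t = u_{\sigma} - u_{\eta}$ and $\theta_{\xi\xi} = u_{\eta\eta}$.
Hence $\theta_t + \theta_{\xi} = u_{\sigma}$ and the PDE becomes the heat equation $u_{\sigma} = 2u_{\eta\eta}$ on $\eta \in \mathbb{R}$.
Initial data: $u(\eta,0) = \theta(\eta,0) = -2 \sin(4 \eta)$. Each mode $\sin(n\eta)$ decays as $e^{-2n^2\sigma}$ on $\mathbb{R}$, so $u(\eta,\sigma) = \sum c_n e^{-2n^2\sigma} \sin(n\eta)$ with $c_4=-2$: $u(\eta,\sigma) = -2 e^{-32 \sigma} \sin(4 \eta)$.
Substituting back: $\theta(\xi,t) = u(\xi - t, t)$.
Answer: $\theta(\xi, t) = -2 e^{-32 t} \sin(4 \xi - 4 t)$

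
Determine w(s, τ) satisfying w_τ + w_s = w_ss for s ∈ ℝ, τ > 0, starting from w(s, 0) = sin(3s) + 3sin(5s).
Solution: Moving frame: η = s - τ, σ = τ, w = u(η,σ), so w_τ = u_σ - u_η and w_ss = u_ηη.
Hence w_τ + w_s = u_σ and the PDE becomes the heat equation u_σ = u_ηη on η ∈ ℝ.
Initial data: u(η,0) = w(η,0) = sin(3η) + 3sin(5η). Each mode sin(nη) decays as exp(-n²σ) on ℝ, so u(η,σ) = Σ c_n exp(-n²σ) sin(nη) with c_3=1, c_5=3: u(η,σ) = exp(-9σ)sin(3η) + 3exp(-25σ)sin(5η).
Substituting back: w(s,τ) = u(s - τ, τ).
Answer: w(s, τ) = exp(-9τ)sin(3s - 3τ) + 3exp(-25τ)sin(5s - 5τ)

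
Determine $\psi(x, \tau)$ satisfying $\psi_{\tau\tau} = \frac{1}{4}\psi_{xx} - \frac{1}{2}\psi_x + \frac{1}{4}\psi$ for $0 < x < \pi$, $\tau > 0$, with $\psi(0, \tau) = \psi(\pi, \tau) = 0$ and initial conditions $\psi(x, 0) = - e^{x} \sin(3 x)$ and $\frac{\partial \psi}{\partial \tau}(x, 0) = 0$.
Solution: Substitute $\psi = e^{x}u$, i.e. $u = e^{-x}\psi$.
By the product rule, $\psi_x = e^{x}(u_x + u)$, $\psi_{xx} = e^{x}(u_{xx} + 2u_x + u)$, $\psi_{\tau\tau} = e^{x}u_{\tau\tau}$.
Substituting into the PDE and dividing by $e^{x}$: $u_{\tau\tau} = \frac{1}{4}(u_{xx} + 2u_x + u) - \frac{1}{2}(u_x + u) + \frac{1}{4}u$.
The lower-order terms cancel, leaving the standard wave equation $u_{\tau\tau} = \frac{1}{4}u_{xx}$.
Initial data for $u$: $u(x,0) = e^{-x}\psi(x,0) = - \sin(3 x)$; $u_{\tau}(x,0) = e^{-x}\psi_{\tau}(x,0) = 0$. The boundary conditions carry over: $u(0,\tau) = u(\pi,\tau) = 0$.
Solve for $u$:
  Using separation of variables $u = X(x)T(\tau)$:
  Eigenfunctions: $\sin(nx)$, $n = 1, 2, 3, \ldots$
  General solution: $u(x, \tau) = \sum [A_n \cos(n \tau/2) + B_n \sin(n \tau/2)] \sin(nx)$
  From $u(x,0) = - \sin(3 x)$: $A_3=-1$. From $u_{\tau}(x,0) = 0$: all $B_n = 0$.
Hence $u(x,\tau) = - \sin(3 x) \cos(3 \tau/2)$.
Transform back: $\psi(x,\tau) = e^{x}u(x,\tau)$.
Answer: $\psi(x, \tau) = - e^{x} \sin(3 x) \cos(3 \tau/2)$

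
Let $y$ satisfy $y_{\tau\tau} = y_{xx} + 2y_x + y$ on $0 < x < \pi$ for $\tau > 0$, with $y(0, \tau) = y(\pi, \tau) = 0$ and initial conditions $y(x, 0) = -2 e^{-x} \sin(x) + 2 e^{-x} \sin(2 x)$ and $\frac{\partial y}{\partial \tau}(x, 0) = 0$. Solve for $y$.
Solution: Substitute $y = e^{-x}u$, i.e. $u = e^{x}y$.
By the product rule, $y_x = e^{-x}(u_x - u)$, $y_{xx} = e^{-x}(u_{xx} - 2u_x + u)$, $y_{\tau\tau} = e^{-x}u_{\tau\tau}$.
Substituting into the PDE and dividing by $e^{-x}$: $u_{\tau\tau} = (u_{xx} - 2u_x + u) + 2(u_x - u) + u$.
The lower-order terms cancel, leaving the standard wave equation $u_{\tau\tau} = u_{xx}$.
Initial data for $u$: $u(x,0) = e^{x}y(x,0) = -2 \sin(x) + 2 \sin(2 x)$; $u_{\tau}(x,0) = e^{x}y_{\tau}(x,0) = 0$. The boundary conditions carry over: $u(0,\tau) = u(\pi,\tau) = 0$.
Solve for $u$:
  Using separation of variables $u = X(x)T(\tau)$:
  Eigenfunctions: $\sin(nx)$, $n = 1, 2, 3, \ldots$
  General solution: $u(x, \tau) = \sum [A_n \cos(n \tau) + B_n \sin(n \tau)] \sin(nx)$
  From $u(x,0) = -2 \sin(x) + 2 \sin(2 x)$: $A_1=-2, A_2=2$. From $u_{\tau}(x,0) = 0$: all $B_n = 0$.
Hence $u(x,\tau) = -2 \sin(x) \cos(\tau) + 2 \sin(2 x) \cos(2 \tau)$.
Transform back: $y(x,\tau) = e^{-x}u(x,\tau)$.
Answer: $y(x, \tau) = -2 e^{-x} \sin(x) \cos(\tau) + 2 e^{-x} \sin(2 x) \cos(2 \tau)$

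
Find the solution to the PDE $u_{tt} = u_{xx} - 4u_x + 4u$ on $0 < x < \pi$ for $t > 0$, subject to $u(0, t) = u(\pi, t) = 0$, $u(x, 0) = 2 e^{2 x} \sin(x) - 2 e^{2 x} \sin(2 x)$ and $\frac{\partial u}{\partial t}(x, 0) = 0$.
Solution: Substitute $u = e^{2x}w$, i.e. $w = e^{-2x}u$.
By the product rule, $u_x = e^{2x}(w_x + 2w)$, $u_{xx} = e^{2x}(w_{xx} + 4w_x + 4w)$, $u_{tt} = e^{2x}w_{tt}$.
Substituting into the PDE and dividing by $e^{2x}$: $w_{tt} = (w_{xx} + 4w_x + 4w) - 4(w_x + 2w) + 4w$.
The lower-order terms cancel, leaving the standard wave equation $w_{tt} = w_{xx}$.
Initial data for $w$: $w(x,0) = e^{-2x}u(x,0) = 2 \sin(x) - 2 \sin(2 x)$; $w_t(x,0) = e^{-2x}u_t(x,0) = 0$. The boundary conditions carry over: $w(0,t) = w(\pi,t) = 0$.
Solve for $w$:
  Using separation of variables $w = X(x)T(t)$:
  Eigenfunctions: $\sin(nx)$, $n = 1, 2, 3, \ldots$
  General solution: $w(x, t) = \sum [A_n \cos(n t) + B_n \sin(n t)] \sin(nx)$
  From $w(x,0) = 2 \sin(x) - 2 \sin(2 x)$: $A_1=2, A_2=-2$. From $w_t(x,0) = 0$: all $B_n = 0$.
Hence $w(x,t) = 2 \sin(x) \cos(t) - 2 \sin(2 x) \cos(2 t)$.
Transform back: $u(x,t) = e^{2x}w(x,t)$.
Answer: $u(x, t) = 2 e^{2 x} \sin(x) \cos(t) - 2 e^{2 x} \sin(2 x) \cos(2 t)$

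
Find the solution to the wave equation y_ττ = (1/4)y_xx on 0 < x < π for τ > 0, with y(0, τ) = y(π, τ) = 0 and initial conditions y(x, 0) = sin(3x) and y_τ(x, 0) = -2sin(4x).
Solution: Separating variables: y = Σ [A_n cos(ω_n τ) + B_n sin(ω_n τ)] sin(nx), ω_n = n/2. From ICs (B_n = velocity coefficient / ω_n): A_3=1, B_4=-1.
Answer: y(x, τ) = sin(3x)cos(3τ/2) - sin(4x)sin(2τ)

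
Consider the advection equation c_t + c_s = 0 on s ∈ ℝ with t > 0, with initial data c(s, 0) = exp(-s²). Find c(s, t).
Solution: By method of characteristics (waves move right with speed 1):
Along characteristics s - t = const, c is constant, so c(s,t) = f(s - t) with f = c(·, 0).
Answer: c(s, t) = exp(-(s - t)²)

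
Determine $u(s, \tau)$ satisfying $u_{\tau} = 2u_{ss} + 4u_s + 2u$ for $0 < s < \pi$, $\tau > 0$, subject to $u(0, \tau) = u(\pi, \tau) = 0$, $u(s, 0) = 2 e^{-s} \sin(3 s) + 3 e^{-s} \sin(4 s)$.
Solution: Substitute $u = e^{-s}w$, i.e. $w = e^{s}u$.
By the product rule, $u_s = e^{-s}(w_s - w)$, $u_{ss} = e^{-s}(w_{ss} - 2w_s + w)$, $u_{\tau} = e^{-s}w_{\tau}$.
Substituting into the PDE and dividing by $e^{-s}$: $w_{\tau} = 2(w_{ss} - 2w_s + w) + 4(w_s - w) + 2w$.
The lower-order terms cancel, leaving the standard heat equation $w_{\tau} = 2w_{ss}$.
Initial data for $w$: $w(s,0) = e^{s}u(s,0) = 2 \sin(3 s) + 3 \sin(4 s)$. The boundary conditions carry over: $w(0,\tau) = w(\pi,\tau) = 0$.
Solve for $w$:
  Using separation of variables $w = X(s)T(\tau)$:
  Eigenfunctions: $\sin(ns)$, $n = 1, 2, 3, \ldots$
  General solution: $w(s, \tau) = \sum c_n \sin(ns) e^{-2n^2 \tau}$
  Matching $w(s,0) = 2 \sin(3 s) + 3 \sin(4 s)$ term by term: $c_3=2, c_4=3$.
Hence $w(s,\tau) = 2 e^{-18 \tau} \sin(3 s) + 3 e^{-32 \tau} \sin(4 s)$.
Transform back: $u(s,\tau) = e^{-s}w(s,\tau)$.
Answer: $u(s, \tau) = 2 e^{-18 \tau} e^{-s} \sin(3 s) + 3 e^{-32 \tau} e^{-s} \sin(4 s)$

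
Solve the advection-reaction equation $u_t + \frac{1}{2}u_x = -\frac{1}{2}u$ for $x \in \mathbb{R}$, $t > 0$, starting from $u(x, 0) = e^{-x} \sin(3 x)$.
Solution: Substitute $u = e^{-x}w$, i.e. $w = e^{x}u$.
By the product rule, $u_x = e^{-x}(w_x - w)$, $u_t = e^{-x}w_t$.
Substituting into the PDE and dividing by $e^{-x}$: $w_t + \frac{1}{2}(w_x - w) = -\frac{1}{2}w$.
The lower-order terms cancel, leaving the standard advection equation $w_t + \frac{1}{2}w_x = 0$.
Initial data for $w$: $w(x,0) = e^{x}u(x,0) = \sin(3 x)$.
Solve for $w$:
  By method of characteristics (waves move right with speed 1/2):
  Along characteristics $x - \frac{1}{2}t =$ const, $w$ is constant, so $w(x,t) = f(x - \frac{1}{2}t)$ with $f = w( \cdot , 0)$.
Hence $w(x,t) = - \sin(3 t/2 - 3 x)$.
Transform back: $u(x,t) = e^{-x}w(x,t)$.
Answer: $u(x, t) = - e^{-x} \sin(3 t/2 - 3 x)$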